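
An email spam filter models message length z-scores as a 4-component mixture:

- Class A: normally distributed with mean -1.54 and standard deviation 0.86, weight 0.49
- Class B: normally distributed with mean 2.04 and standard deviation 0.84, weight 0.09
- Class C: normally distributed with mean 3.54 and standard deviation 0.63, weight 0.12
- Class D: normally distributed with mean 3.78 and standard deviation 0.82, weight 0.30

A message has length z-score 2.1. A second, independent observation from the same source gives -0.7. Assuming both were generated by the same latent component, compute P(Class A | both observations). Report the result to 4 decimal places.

The responsibility of component k is π_k f_k(x) divided by Σ_j π_j f_j(x).
Since both observations come from the same component, the likelihood for component k is f_k(x₁)·f_k(x₂).
  L_A = [(1/(0.86·√(2π)))·exp(−(2.1−-1.54)²/(2·0.86²)) = 0.463886·exp(-8.95727) = 5.97471e-05] × [0.287903] = 1.72014e-05
  L_B = [(1/(0.84·√(2π)))·exp(−(2.1−2.04)²/(2·0.84²)) = 0.474931·exp(-0.00255) = 0.473721] × [0.0023237] = 0.00110078
  L_C = [(1/(0.63·√(2π)))·exp(−(2.1−3.54)²/(2·0.63²)) = 0.633242·exp(-2.61224) = 0.0464607] × [9.24437e-11] = 4.295e-12
  L_D = [(1/(0.82·√(2π)))·exp(−(2.1−3.78)²/(2·0.82²)) = 0.486515·exp(-2.09875) = 0.0596514] × [1.60506e-07] = 9.57437e-09
Unnormalised posteriors:
  π_A·L_A = 0.49 × 1.72014e-05 = 8.42868e-06
  π_B·L_B = 0.09 × 0.00110078 = 9.90706e-05
  π_C·L_C = 0.12 × 4.295e-12 = 5.154e-13
  π_D·L_D = 0.30 × 9.57437e-09 = 2.87231e-09
Normaliser: 8.42868e-06 + 9.90706e-05 + 5.154e-13 + 2.87231e-09 = 0.000107502
Responsibility of Class A: 8.42868e-06 / 0.000107502 ≈ 0.0784

0.0784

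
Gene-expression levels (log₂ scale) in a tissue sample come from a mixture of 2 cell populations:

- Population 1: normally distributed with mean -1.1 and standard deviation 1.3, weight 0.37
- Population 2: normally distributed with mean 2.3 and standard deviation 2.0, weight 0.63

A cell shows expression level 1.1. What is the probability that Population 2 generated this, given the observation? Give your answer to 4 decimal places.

P(component k | x) = π_k·f_k(x) / marginal(x), where marginal(x) = Σ_j π_j·f_j(x).
Component likelihoods at x = 1.1:
  p_1 = (1/(1.3·√(2π)))·exp(−(1.1−-1.1)²/(2·1.3²)) = 0.306879·exp(-1.43195) = 0.0732955
  p_2 = (1/(2.0·√(2π)))·exp(−(1.1−2.3)²/(2·2.0²)) = 0.199471·exp(-0.18000) = 0.166612
Weight by the priors:
  π_1·p_1 = 0.37 × 0.0732955 = 0.0271194
  π_2·p_2 = 0.63 × 0.166612 = 0.104966
Marginal: 0.0271194 + 0.104966 = 0.132085
P(Population 2 | 1.1) ≈ 0.7947

0.7947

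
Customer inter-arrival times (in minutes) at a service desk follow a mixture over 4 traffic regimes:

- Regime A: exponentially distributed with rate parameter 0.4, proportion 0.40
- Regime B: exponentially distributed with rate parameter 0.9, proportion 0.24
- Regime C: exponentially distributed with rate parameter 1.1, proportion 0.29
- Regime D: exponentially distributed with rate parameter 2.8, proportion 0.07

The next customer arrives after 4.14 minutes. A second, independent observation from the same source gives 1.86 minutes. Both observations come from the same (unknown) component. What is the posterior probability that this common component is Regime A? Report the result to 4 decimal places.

0.8107

The responsibility of component k is P(Z=k) f_k(x) divided by Σ_j P(Z=j) f_j(x).
Since both observations come from the same component, the likelihood for component k is f_k(x₁)·f_k(x₂).
  L_A = [0.4·e^(−0.4·4.14) = 0.4·e^(−1.6560) = 0.0763604] × [0.190084] = 0.0145149
  L_B = [0.9·e^(−0.9·4.14) = 0.9·e^(−3.7260) = 0.0216801] × [0.168746] = 0.00365843
  L_C = [1.1·e^(−1.1·4.14) = 1.1·e^(−4.5540) = 0.0115775] × [0.142176] = 0.00164605
  L_D = [2.8·e^(−2.8·4.14) = 2.8·e^(−11.5920) = 2.58712e-05] × [0.0153233] = 3.96432e-07
Multiply by the mixture weights:
  P(Z=A)·L_A = 0.40 × 0.0145149 = 0.00580595
  P(Z=B)·L_B = 0.24 × 0.00365843 = 0.000878023
  P(Z=C)·L_C = 0.29 × 0.00164605 = 0.000477353
  P(Z=D)·L_D = 0.07 × 3.96432e-07 = 2.77502e-08
Sum: 0.00580595 + 0.000878023 + 0.000477353 + 2.77502e-08 = 0.00716135
Responsibility of Regime A: 0.00580595 / 0.00716135 ≈ 0.8107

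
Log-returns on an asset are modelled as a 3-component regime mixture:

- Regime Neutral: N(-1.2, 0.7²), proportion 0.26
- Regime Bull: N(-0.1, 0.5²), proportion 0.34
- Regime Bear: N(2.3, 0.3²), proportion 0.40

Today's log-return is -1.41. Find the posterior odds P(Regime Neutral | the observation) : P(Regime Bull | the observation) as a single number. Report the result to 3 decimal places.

16.159

The posterior odds equal the prior odds times the likelihood ratio: (π_i/π_j)·(f_i(x)/f_j(x)).
Evaluate each component's likelihood at the observed value:
  L_Neutral = 0.54484
  L_Bull = 0.0257843
  L_Bear = 8.21289e-34
Posterior odds = (π_Neutral·L_Neutral) / (π_Bull·L_Bull) = (0.26·0.54484) / (0.34·0.0257843) = 0.141658 / 0.00876665 ≈ 16.159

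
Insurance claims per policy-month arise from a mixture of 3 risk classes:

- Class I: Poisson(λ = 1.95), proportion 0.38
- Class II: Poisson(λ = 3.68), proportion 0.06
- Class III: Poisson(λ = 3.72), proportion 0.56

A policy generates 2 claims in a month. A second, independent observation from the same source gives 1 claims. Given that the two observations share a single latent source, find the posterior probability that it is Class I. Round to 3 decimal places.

The responsibility of component k is w_k f_k(x) divided by Σ_j w_j f_j(x).
Since both observations come from the same component, the likelihood for component k is f_k(x₁)·f_k(x₂).
  p_I = [e^(−1.95)·1.95^2/2! = 0.270499] × [0.277434] = 0.0750456
  p_II = [e^(−3.68)·3.68^2/2! = 0.17079] × [0.0928205] = 0.0158528
  p_III = [e^(−3.72)·3.72^2/2! = 0.16768] × [0.0901504] = 0.0151164
Unnormalised posteriors:
  w_I·p_I = 0.38 × 0.0750456 = 0.0285173
  w_II·p_II = 0.06 × 0.0158528 = 0.000951168
  w_III·p_III = 0.56 × 0.0151164 = 0.00846517
Marginal: 0.0285173 + 0.000951168 + 0.00846517 = 0.0379337
Responsibility of Class I: 0.0285173 / 0.0379337 ≈ 0.752

0.752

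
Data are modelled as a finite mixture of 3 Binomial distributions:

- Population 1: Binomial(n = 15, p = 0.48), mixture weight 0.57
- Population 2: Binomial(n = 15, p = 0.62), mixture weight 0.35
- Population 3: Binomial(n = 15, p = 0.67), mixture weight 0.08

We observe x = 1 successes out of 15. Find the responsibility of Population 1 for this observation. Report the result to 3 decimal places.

0.990

Posterior ∝ prior × likelihood, so P(k | x) ∝ π_k f_k(x); normalise over all components.
Component likelihoods at x = 1 successes out of 15:
  f_1 = C(15,1)·0.48^1·0.52^14 = 15·0.48·0.000105693 = 0.000760991
  f_2 = C(15,1)·0.62^1·0.38^14 = 15·0.62·1.30909e-06 = 1.21746e-05
  f_3 = C(15,1)·0.67^1·0.33^14 = 15·0.67·1.81633e-07 = 1.82541e-06
Multiply by the mixture weights:
  π_1·f_1 = 0.57 × 0.000760991 = 0.000433765
  π_2·f_2 = 0.35 × 1.21746e-05 = 4.2611e-06
  π_3·f_3 = 0.08 × 1.82541e-06 = 1.46033e-07
Evidence: 0.000433765 + 4.2611e-06 + 1.46033e-07 = 0.000438172
P(Population 1 | x) ≈ 0.990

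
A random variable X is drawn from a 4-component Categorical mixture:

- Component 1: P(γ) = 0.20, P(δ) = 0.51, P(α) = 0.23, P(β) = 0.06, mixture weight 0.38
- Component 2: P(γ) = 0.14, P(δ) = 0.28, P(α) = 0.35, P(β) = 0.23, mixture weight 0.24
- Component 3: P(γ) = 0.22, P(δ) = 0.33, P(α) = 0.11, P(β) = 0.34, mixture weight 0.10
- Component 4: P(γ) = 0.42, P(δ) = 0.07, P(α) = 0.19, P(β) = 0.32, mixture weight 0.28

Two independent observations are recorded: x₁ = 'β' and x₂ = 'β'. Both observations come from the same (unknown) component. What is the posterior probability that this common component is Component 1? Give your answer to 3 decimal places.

By Bayes' theorem, P(k | x) = P(Z=k) f_k(x) / Σ_j P(Z=j) f_j(x).
Since both observations come from the same component, the likelihood for component k is f_k(x₁)·f_k(x₂).
  L_1 = [0.06] × [0.06] = 0.0036
  L_2 = [0.23] × [0.23] = 0.0529
  L_3 = [0.34] × [0.34] = 0.1156
  L_4 = [0.32] × [0.32] = 0.1024
Multiply by the mixture weights:
  P(Z=1)·L_1 = 0.38 × 0.0036 = 0.001368
  P(Z=2)·L_2 = 0.24 × 0.0529 = 0.012696
  P(Z=3)·L_3 = 0.10 × 0.1156 = 0.01156
  P(Z=4)·L_4 = 0.28 × 0.1024 = 0.028672
Normaliser: 0.001368 + 0.012696 + 0.01156 + 0.028672 = 0.054296
P(Component 1 | x₁,x₂) = 0.001368 / 0.054296 ≈ 0.025

0.025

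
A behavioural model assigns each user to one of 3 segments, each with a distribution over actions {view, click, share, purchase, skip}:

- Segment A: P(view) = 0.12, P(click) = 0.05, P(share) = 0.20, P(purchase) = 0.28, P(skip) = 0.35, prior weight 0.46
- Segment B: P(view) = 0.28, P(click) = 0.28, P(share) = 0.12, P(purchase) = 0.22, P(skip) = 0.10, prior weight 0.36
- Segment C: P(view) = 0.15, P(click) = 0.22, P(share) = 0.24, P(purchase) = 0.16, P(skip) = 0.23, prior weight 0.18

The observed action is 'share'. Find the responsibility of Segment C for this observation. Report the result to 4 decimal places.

The responsibility of component k is P(Z=k) f_k(x) divided by Σ_j P(Z=j) f_j(x).
Evaluate each component's likelihood at the observed value:
  p_A = P(share | comp) = 0.20
  p_B = P(share | comp) = 0.12
  p_C = P(share | comp) = 0.24
Prior × likelihood for each component:
  P(Z=A)·p_A = 0.46 × 0.2 = 0.092
  P(Z=B)·p_B = 0.36 × 0.12 = 0.0432
  P(Z=C)·p_C = 0.18 × 0.24 = 0.0432
Denominator: 0.092 + 0.0432 + 0.0432 = 0.1784
P(Segment C | x) ≈ 0.2422

0.2422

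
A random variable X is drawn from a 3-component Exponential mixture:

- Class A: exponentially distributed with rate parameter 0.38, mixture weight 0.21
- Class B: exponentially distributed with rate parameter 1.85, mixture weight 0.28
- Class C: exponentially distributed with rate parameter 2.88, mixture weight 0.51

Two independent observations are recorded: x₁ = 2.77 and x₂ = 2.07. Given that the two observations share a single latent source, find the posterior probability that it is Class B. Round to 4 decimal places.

The responsibility of component k is π_k f_k(x) divided by Σ_j π_j f_j(x).
Since both observations come from the same component, the likelihood for component k is f_k(x₁)·f_k(x₂).
  L_A = [0.38·e^(−0.38·2.77) = 0.38·e^(−1.0526) = 0.132631] × [0.173048] = 0.0229516
  L_B = [1.85·e^(−1.85·2.77) = 1.85·e^(−5.1245) = 0.011006] × [0.0401829] = 0.000442253
  L_C = [2.88·e^(−2.88·2.77) = 2.88·e^(−7.9776) = 0.000988018] × [0.00741827] = 7.32938e-06
Multiply by the mixture weights:
  π_A·L_A = 0.21 × 0.0229516 = 0.00481983
  π_B·L_B = 0.28 × 0.000442253 = 0.000123831
  π_C·L_C = 0.51 × 7.32938e-06 = 3.73798e-06
Marginal: 0.00481983 + 0.000123831 + 3.73798e-06 = 0.0049474
So the posterior for Class B is 0.000123831 / 0.0049474 ≈ 0.0250.

0.0250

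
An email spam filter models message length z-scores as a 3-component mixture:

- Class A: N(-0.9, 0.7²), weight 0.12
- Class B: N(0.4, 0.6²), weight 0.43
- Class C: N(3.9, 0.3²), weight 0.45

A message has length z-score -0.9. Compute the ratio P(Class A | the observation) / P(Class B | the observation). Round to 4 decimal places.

2.5012

Posterior odds = (π_i f_i(x)) / (π_j f_j(x)); the normalising sum cancels.
Normal densities:
  L_A = 0.569918
  L_B = 0.0635877
  L_C = 3.42054e-56
Posterior odds = (π_A·L_A) / (π_B·L_B) = (0.12·0.569918) / (0.43·0.0635877) = 0.0683901 / 0.0273427 ≈ 2.5012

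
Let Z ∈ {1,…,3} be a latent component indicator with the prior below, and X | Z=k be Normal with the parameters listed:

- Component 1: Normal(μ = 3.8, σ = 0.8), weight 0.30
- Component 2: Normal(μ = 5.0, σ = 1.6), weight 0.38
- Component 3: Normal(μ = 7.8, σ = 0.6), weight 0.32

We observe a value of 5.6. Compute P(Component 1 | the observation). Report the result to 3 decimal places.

Apply Bayes' rule: the posterior for each component is proportional to its prior times its likelihood at x.
Evaluate each component's likelihood at the observed value:
  p_1 = (1/(0.8·√(2π)))·exp(−(5.6−3.8)²/(2·0.8²)) = 0.498678·exp(-2.53125) = 0.0396746
  p_2 = (1/(1.6·√(2π)))·exp(−(5.6−5.0)²/(2·1.6²)) = 0.249339·exp(-0.07031) = 0.232409
  p_3 = (1/(0.6·√(2π)))·exp(−(5.6−7.8)²/(2·0.6²)) = 0.664904·exp(-6.72222) = 0.000800451
Multiply by the mixture weights:
  w_1·p_1 = 0.30 × 0.0396746 = 0.0119024
  w_2·p_2 = 0.38 × 0.232409 = 0.0883156
  w_3·p_3 = 0.32 × 0.000800451 = 0.000256144
Denominator: 0.0119024 + 0.0883156 + 0.000256144 = 0.100474
P(Component 1 | x) ≈ 0.118

0.118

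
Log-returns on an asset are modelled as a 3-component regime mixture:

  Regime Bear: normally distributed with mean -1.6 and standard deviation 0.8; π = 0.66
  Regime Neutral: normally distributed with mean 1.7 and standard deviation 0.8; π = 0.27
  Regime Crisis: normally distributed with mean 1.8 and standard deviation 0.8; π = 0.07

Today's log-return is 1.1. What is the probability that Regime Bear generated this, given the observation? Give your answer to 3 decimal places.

0.009

By Bayes' theorem, P(k | x) = π_k f_k(x) / Σ_j π_j f_j(x).
Normal densities:
  f_Bear = 0.0016764
  f_Neutral = 0.376422
  f_Crisis = 0.340069
Unnormalised posteriors:
  π_Bear·f_Bear = 0.66 × 0.0016764 = 0.00110642
  π_Neutral·f_Neutral = 0.27 × 0.376422 = 0.101634
  π_Crisis·f_Crisis = 0.07 × 0.340069 = 0.0238048
Evidence: 0.00110642 + 0.101634 + 0.0238048 = 0.126545
So the posterior for Regime Bear is 0.00110642 / 0.126545 ≈ 0.009.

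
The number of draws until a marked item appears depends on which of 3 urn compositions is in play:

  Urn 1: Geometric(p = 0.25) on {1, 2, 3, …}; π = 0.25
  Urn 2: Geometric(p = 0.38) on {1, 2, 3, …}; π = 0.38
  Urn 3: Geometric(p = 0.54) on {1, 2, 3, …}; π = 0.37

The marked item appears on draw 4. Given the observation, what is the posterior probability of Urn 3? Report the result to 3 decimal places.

0.242

By Bayes' theorem, P(k | x) = w_k f_k(x) / Σ_j w_j f_j(x).
Geometric probabilities:
  f_1 = 0.105469
  f_2 = 0.0905646
  f_3 = 0.0525614
Multiply by the mixture weights:
  w_1·f_1 = 0.25 × 0.105469 = 0.0263672
  w_2·f_2 = 0.38 × 0.0905646 = 0.0344146
  w_3·f_3 = 0.37 × 0.0525614 = 0.0194477
Marginal: 0.0263672 + 0.0344146 + 0.0194477 = 0.0802295
P(Urn 3 | data) ≈ 0.242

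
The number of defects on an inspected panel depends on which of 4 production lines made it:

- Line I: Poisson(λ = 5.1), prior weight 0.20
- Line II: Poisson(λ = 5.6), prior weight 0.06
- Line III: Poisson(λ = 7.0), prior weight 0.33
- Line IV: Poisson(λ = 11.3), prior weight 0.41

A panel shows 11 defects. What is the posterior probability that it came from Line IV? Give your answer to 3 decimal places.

0.734

P(component k | x) = π_k·f_k(x) / marginal(x), where marginal(x) = Σ_j π_j·f_j(x).
Component likelihoods at x = 11 defects:
  f_I = e^(−5.1)·5.1^11/11! = 0.00927287
  f_II = e^(−5.6)·5.6^11/11! = 0.0157349
  f_III = e^(−7.0)·7.0^11/11! = 0.0451712
  f_IV = e^(−11.3)·11.3^11/11! = 0.118899
Unnormalised posteriors:
  π_I·f_I = 0.20 × 0.00927287 = 0.00185457
  π_II·f_II = 0.06 × 0.0157349 = 0.000944093
  π_III·f_III = 0.33 × 0.0451712 = 0.0149065
  π_IV·f_IV = 0.41 × 0.118899 = 0.0487487
Evidence: 0.00185457 + 0.000944093 + 0.0149065 + 0.0487487 = 0.0664539
Responsibility of Line IV: 0.0487487 / 0.0664539 ≈ 0.734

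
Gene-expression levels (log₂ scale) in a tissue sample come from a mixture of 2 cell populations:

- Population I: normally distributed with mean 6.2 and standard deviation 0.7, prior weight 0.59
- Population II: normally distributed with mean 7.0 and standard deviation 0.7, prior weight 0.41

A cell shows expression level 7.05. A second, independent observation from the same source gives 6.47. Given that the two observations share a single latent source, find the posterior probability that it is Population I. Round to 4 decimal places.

0.4605

The responsibility of component k is π_k f_k(x) divided by Σ_j π_j f_j(x).
Since both observations come from the same component, the likelihood for component k is f_k(x₁)·f_k(x₂).
  p_I = [(1/(0.7·√(2π)))·exp(−(7.05−6.2)²/(2·0.7²)) = 0.569918·exp(-0.73724) = 0.272666] × [0.529061] = 0.144257
  p_II = [(1/(0.7·√(2π)))·exp(−(7.05−7.0)²/(2·0.7²)) = 0.569918·exp(-0.00255) = 0.568466] × [0.427887] = 0.243239
Unnormalised posteriors:
  π_I·p_I = 0.59 × 0.144257 = 0.0851115
  π_II·p_II = 0.41 × 0.243239 = 0.099728
Sum: 0.0851115 + 0.099728 = 0.18484
So the posterior for Population I is 0.0851115 / 0.18484 ≈ 0.4605.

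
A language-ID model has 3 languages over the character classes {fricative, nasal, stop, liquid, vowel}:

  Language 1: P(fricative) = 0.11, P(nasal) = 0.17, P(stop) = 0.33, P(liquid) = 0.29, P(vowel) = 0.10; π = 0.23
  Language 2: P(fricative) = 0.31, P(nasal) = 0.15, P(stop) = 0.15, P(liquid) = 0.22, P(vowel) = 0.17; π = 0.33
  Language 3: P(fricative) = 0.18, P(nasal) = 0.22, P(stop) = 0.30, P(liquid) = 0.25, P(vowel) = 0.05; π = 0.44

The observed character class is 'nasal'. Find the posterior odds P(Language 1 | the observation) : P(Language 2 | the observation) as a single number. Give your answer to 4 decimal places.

0.7899

Since P(k|x) ∝ π_k f_k(x), the posterior odds are π_i f_i(x) / (π_j f_j(x)).
Component likelihoods at x = 'nasal':
  L_1 = P(nasal | comp) = 0.17
  L_2 = P(nasal | comp) = 0.15
  L_3 = P(nasal | comp) = 0.22
0.0391 / 0.0495 ≈ 0.7899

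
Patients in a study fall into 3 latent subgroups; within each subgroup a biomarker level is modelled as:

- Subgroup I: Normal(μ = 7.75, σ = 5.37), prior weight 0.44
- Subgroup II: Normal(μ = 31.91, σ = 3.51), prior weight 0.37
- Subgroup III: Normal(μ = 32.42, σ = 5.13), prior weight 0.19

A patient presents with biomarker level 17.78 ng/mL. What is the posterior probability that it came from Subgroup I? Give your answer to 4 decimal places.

Posterior ∝ prior × likelihood, so P(k | x) ∝ w_k f_k(x); normalise over all components.
Evaluate each component's likelihood at the observed value:
  f_I = 0.0129835
  f_II = 3.44002e-05
  f_III = 0.00132528
Prior × likelihood for each component:
  w_I·f_I = 0.44 × 0.0129835 = 0.00571275
  w_II·f_II = 0.37 × 3.44002e-05 = 1.27281e-05
  w_III·f_III = 0.19 × 0.00132528 = 0.000251802
Normaliser: 0.00571275 + 1.27281e-05 + 0.000251802 = 0.00597728
P(Subgroup I | x) = 0.00571275 / 0.00597728 ≈ 0.9557

0.9557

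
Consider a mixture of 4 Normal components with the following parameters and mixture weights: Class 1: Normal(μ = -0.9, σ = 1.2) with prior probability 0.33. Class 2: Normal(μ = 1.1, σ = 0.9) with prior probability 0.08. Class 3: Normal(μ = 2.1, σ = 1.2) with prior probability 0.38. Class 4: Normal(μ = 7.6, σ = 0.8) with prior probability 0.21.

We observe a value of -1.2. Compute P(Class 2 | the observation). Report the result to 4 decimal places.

0.0122

Apply Bayes' rule: the posterior for each component is proportional to its prior times its likelihood at x.
Component likelihoods at x = -1.2:
  L_1 = 0.322223
  L_2 = 0.0169242
  L_3 = 0.00757797
  L_4 = 2.64852e-27
Multiply by the mixture weights:
  π_1·L_1 = 0.33 × 0.322223 = 0.106334
  π_2·L_2 = 0.08 × 0.0169242 = 0.00135394
  π_3·L_3 = 0.38 × 0.00757797 = 0.00287963
  π_4·L_4 = 0.21 × 2.64852e-27 = 5.5619e-28
Normaliser: 0.106334 + 0.00135394 + 0.00287963 + 5.5619e-28 = 0.110567
P(Class 2 | the observation) = 0.00135394 / 0.110567 ≈ 0.0122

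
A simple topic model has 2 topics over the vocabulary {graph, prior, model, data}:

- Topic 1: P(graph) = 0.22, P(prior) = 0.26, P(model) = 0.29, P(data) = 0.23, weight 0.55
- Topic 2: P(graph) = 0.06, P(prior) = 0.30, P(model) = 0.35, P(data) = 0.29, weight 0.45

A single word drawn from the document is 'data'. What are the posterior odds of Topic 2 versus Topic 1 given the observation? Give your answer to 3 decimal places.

Only the two components matter; the odds are (P(Z=i) f_i(x)) / (P(Z=j) f_j(x)).
Evaluate each component's likelihood at the observed value:
  L_1 = 0.23
  L_2 = 0.29
Posterior odds = (P(Z=2)·L_2) / (P(Z=1)·L_1) = (0.45·0.29) / (0.55·0.23) = 0.1305 / 0.1265 ≈ 1.032

1.032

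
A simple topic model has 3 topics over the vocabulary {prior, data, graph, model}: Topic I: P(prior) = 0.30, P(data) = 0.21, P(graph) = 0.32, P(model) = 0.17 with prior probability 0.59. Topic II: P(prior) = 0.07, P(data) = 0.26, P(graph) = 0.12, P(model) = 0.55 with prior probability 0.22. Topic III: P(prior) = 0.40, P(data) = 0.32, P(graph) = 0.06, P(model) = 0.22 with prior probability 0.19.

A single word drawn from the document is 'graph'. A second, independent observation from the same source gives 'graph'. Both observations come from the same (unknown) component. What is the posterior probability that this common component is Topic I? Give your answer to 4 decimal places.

Posterior ∝ prior × likelihood, so P(k | x) ∝ P(Z=k) f_k(x); normalise over all components.
Since both observations come from the same component, the likelihood for component k is f_k(x₁)·f_k(x₂).
  L_I = [P(graph | comp) = 0.32] × [0.32] = 0.1024
  L_II = [P(graph | comp) = 0.12] × [0.12] = 0.0144
  L_III = [P(graph | comp) = 0.06] × [0.06] = 0.0036
Weight by the priors:
  P(Z=I)·L_I = 0.59 × 0.1024 = 0.060416
  P(Z=II)·L_II = 0.22 × 0.0144 = 0.003168
  P(Z=III)·L_III = 0.19 × 0.0036 = 0.000684
Normaliser: 0.060416 + 0.003168 + 0.000684 = 0.064268
P(Topic I | data) = 0.060416 / 0.064268 ≈ 0.9401

0.9401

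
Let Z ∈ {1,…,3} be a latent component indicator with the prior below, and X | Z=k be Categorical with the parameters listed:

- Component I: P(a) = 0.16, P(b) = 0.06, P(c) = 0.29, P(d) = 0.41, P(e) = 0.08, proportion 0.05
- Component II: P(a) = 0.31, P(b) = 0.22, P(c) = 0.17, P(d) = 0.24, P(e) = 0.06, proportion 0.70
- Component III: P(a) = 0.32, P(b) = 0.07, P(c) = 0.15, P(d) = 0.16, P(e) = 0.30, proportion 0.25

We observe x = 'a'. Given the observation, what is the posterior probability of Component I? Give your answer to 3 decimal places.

0.026

By Bayes' theorem, P(k | x) = π_k f_k(x) / Σ_j π_j f_j(x).
Evaluate each component's likelihood at the observed value:
  L_I = 0.16
  L_II = 0.31
  L_III = 0.32
Prior × likelihood for each component:
  π_I·L_I = 0.05 × 0.16 = 0.008
  π_II·L_II = 0.70 × 0.31 = 0.217
  π_III·L_III = 0.25 × 0.32 = 0.08
Denominator: 0.008 + 0.217 + 0.08 = 0.305
P(Component I | data) = 0.008 / 0.305 ≈ 0.026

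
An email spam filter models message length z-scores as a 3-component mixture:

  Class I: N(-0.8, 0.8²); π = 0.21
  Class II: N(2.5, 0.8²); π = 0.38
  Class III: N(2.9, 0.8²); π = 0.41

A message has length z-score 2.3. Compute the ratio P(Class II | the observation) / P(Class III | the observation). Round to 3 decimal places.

Since P(k|x) ∝ π_k f_k(x), the posterior odds are π_i f_i(x) / (π_j f_j(x)).
Component likelihoods at x = 2.3:
  p_I = (1/(0.8·√(2π)))·exp(−(2.3−-0.8)²/(2·0.8²)) = 0.498678·exp(-7.50781) = 0.000273665
  p_II = (1/(0.8·√(2π)))·exp(−(2.3−2.5)²/(2·0.8²)) = 0.498678·exp(-0.03125) = 0.483335
  p_III = (1/(0.8·√(2π)))·exp(−(2.3−2.9)²/(2·0.8²)) = 0.498678·exp(-0.28125) = 0.376422
Odds = (0.38/0.41) × (0.483335/0.376422) = 0.926829 × 1.28403 ≈ 1.190

1.190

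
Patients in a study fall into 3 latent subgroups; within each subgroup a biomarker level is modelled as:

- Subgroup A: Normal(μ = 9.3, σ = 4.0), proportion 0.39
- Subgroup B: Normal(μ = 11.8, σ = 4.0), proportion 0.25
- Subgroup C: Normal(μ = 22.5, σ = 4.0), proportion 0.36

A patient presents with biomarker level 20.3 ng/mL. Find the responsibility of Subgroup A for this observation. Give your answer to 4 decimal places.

Posterior ∝ prior × likelihood, so P(k | x) ∝ π_k f_k(x); normalise over all components.
Normal densities:
  L_A = (1/(4.0·√(2π)))·exp(−(20.3−9.3)²/(2·4.0²)) = 0.099736·exp(-3.78125) = 0.00227339
  L_B = (1/(4.0·√(2π)))·exp(−(20.3−11.8)²/(2·4.0²)) = 0.099736·exp(-2.25781) = 0.0104302
  L_C = (1/(4.0·√(2π)))·exp(−(20.3−22.5)²/(2·4.0²)) = 0.099736·exp(-0.15125) = 0.085736
Prior × likelihood for each component:
  π_A·L_A = 0.39 × 0.00227339 = 0.000886622
  π_B·L_B = 0.25 × 0.0104302 = 0.00260756
  π_C·L_C = 0.36 × 0.085736 = 0.0308649
Denominator: 0.000886622 + 0.00260756 + 0.0308649 = 0.0343591
P(Subgroup A | data) = 0.000886622 / 0.0343591 ≈ 0.0258

0.0258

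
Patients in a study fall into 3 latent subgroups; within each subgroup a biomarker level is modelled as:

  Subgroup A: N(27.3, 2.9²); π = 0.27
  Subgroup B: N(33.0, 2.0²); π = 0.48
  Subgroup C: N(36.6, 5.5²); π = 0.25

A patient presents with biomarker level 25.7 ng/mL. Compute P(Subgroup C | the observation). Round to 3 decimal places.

0.074

Apply Bayes' rule: the posterior for each component is proportional to its prior times its likelihood at x.
Evaluate each component's likelihood at the observed value:
  f_A = (1/(2.9·√(2π)))·exp(−(25.7−27.3)²/(2·2.9²)) = 0.137566·exp(-0.15220) = 0.118144
  f_B = (1/(2.0·√(2π)))·exp(−(25.7−33.0)²/(2·2.0²)) = 0.199471·exp(-6.66125) = 0.000255232
  f_C = (1/(5.5·√(2π)))·exp(−(25.7−36.6)²/(2·5.5²)) = 0.072535·exp(-1.96380) = 0.0101784
Weight by the priors:
  π_A·f_A = 0.27 × 0.118144 = 0.0318989
  π_B·f_B = 0.48 × 0.000255232 = 0.000122512
  π_C·f_C = 0.25 × 0.0101784 = 0.0025446
Sum: 0.0318989 + 0.000122512 + 0.0025446 = 0.0345661
P(Subgroup C | the observation) = 0.0025446 / 0.0345661 ≈ 0.074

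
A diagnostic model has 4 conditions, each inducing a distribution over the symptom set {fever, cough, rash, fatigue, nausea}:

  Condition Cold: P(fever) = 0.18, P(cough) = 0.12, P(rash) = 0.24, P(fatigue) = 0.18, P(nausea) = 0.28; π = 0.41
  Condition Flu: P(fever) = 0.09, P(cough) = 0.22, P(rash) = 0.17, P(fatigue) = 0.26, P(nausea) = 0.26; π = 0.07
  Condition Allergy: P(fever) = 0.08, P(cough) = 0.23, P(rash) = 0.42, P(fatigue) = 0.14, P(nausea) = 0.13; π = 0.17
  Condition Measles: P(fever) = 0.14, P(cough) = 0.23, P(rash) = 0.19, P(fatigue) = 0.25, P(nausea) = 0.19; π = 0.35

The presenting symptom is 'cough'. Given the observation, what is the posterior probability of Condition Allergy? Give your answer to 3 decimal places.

0.212

Apply Bayes' rule: the posterior for each component is proportional to its prior times its likelihood at x.
Component likelihoods at x = 'cough':
  p_Cold = 0.12
  p_Flu = 0.22
  p_Allergy = 0.23
  p_Measles = 0.23
Unnormalised posteriors:
  π_Cold·p_Cold = 0.41 × 0.12 = 0.0492
  π_Flu·p_Flu = 0.07 × 0.22 = 0.0154
  π_Allergy·p_Allergy = 0.17 × 0.23 = 0.0391
  π_Measles·p_Measles = 0.35 × 0.23 = 0.0805
Denominator: 0.0492 + 0.0154 + 0.0391 + 0.0805 = 0.1842
So the posterior for Condition Allergy is 0.0391 / 0.1842 ≈ 0.212.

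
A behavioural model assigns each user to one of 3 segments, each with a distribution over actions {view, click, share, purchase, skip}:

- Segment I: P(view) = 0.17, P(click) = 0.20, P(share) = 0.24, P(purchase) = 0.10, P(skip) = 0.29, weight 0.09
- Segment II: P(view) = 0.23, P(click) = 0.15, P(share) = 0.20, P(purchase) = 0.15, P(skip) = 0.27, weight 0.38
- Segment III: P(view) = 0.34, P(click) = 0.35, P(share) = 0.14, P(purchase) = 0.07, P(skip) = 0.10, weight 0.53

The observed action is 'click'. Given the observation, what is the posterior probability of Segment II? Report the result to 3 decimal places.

The responsibility of component k is π_k f_k(x) divided by Σ_j π_j f_j(x).
Categorical probabilities:
  p_I = 0.2
  p_II = 0.15
  p_III = 0.35
Weight by the priors:
  π_I·p_I = 0.09 × 0.2 = 0.018
  π_II·p_II = 0.38 × 0.15 = 0.057
  π_III·p_III = 0.53 × 0.35 = 0.1855
Denominator: 0.018 + 0.057 + 0.1855 = 0.2605
Responsibility of Segment II: 0.057 / 0.2605 ≈ 0.219

0.219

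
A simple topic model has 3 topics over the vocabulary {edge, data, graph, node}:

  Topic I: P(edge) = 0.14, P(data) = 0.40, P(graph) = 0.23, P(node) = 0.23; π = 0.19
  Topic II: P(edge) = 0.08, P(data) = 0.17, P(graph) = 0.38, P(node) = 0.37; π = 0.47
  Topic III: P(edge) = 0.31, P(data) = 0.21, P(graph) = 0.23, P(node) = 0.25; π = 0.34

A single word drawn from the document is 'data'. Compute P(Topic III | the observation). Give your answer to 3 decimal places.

0.314

The responsibility of component k is π_k f_k(x) divided by Σ_j π_j f_j(x).
Categorical probabilities:
  L_I = 0.4
  L_II = 0.17
  L_III = 0.21
Multiply by the mixture weights:
  π_I·L_I = 0.19 × 0.4 = 0.076
  π_II·L_II = 0.47 × 0.17 = 0.0799
  π_III·L_III = 0.34 × 0.21 = 0.0714
Normaliser: 0.076 + 0.0799 + 0.0714 = 0.2273
So the posterior for Topic III is 0.0714 / 0.2273 ≈ 0.314.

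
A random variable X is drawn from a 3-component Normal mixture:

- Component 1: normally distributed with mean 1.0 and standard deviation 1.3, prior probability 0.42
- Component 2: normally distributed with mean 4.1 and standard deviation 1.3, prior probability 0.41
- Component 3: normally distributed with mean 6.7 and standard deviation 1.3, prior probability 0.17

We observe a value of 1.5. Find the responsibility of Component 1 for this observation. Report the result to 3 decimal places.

Posterior ∝ prior × likelihood, so P(k | x) ∝ π_k f_k(x); normalise over all components.
Normal densities:
  p_1 = (1/(1.3·√(2π)))·exp(−(1.5−1.0)²/(2·1.3²)) = 0.306879·exp(-0.07396) = 0.285
  p_2 = (1/(1.3·√(2π)))·exp(−(1.5−4.1)²/(2·1.3²)) = 0.306879·exp(-2.00000) = 0.0415315
  p_3 = (1/(1.3·√(2π)))·exp(−(1.5−6.7)²/(2·1.3²)) = 0.306879·exp(-8.00000) = 0.000102946
Prior × likelihood for each component:
  π_1·p_1 = 0.42 × 0.285 = 0.1197
  π_2·p_2 = 0.41 × 0.0415315 = 0.0170279
  π_3·p_3 = 0.17 × 0.000102946 = 1.75009e-05
Evidence: 0.1197 + 0.0170279 + 1.75009e-05 = 0.136745
P(Component 1 | 1.5) = 0.1197 / 0.136745 ≈ 0.875

0.875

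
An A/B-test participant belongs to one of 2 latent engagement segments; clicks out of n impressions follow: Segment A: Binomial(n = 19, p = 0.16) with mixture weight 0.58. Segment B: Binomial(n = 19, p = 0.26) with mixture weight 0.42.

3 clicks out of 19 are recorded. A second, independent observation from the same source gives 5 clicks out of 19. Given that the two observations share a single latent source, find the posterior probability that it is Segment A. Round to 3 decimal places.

P(component k | x) = P(Z=k)·f_k(x) / marginal(x), where marginal(x) = Σ_j P(Z=j)·f_j(x).
Since both observations come from the same component, the likelihood for component k is f_k(x₁)·f_k(x₂).
  p_A = [C(19,3)·0.16^3·0.84^16 = 969·0.004096·0.0614425 = 0.243867] × [0.106173] = 0.0258921
  p_B = [C(19,3)·0.26^3·0.74^16 = 969·0.017576·0.00808551 = 0.137706] × [0.203993] = 0.028091
Unnormalised posteriors:
  P(Z=A)·p_A = 0.58 × 0.0258921 = 0.0150174
  P(Z=B)·p_B = 0.42 × 0.028091 = 0.0117982
Normaliser: 0.0150174 + 0.0117982 = 0.0268156
P(Segment A | x) = 0.0150174 / 0.0268156 ≈ 0.560

0.560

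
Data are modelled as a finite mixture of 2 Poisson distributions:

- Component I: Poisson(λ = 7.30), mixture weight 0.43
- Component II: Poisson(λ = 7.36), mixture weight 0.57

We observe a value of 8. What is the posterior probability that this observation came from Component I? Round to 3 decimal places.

By Bayes' theorem, P(k | x) = π_k f_k(x) / Σ_j π_j f_j(x).
Evaluate each component's likelihood at the observed value:
  p_I = e^(−7.30)·7.30^8/8! = 0.135118
  p_II = e^(−7.36)·7.36^8/8! = 0.135861
Multiply by the mixture weights:
  π_I·p_I = 0.43 × 0.135118 = 0.0581007
  π_II·p_II = 0.57 × 0.135861 = 0.0774407
Denominator: 0.0581007 + 0.0774407 = 0.135541
P(Component I | data) ≈ 0.429

0.429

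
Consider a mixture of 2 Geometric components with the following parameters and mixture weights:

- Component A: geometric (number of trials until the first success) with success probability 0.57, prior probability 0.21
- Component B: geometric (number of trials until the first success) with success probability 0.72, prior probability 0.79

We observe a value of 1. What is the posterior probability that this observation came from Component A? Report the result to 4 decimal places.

Posterior ∝ prior × likelihood, so P(k | x) ∝ w_k f_k(x); normalise over all components.
Evaluate each component's likelihood at the observed value:
  L_A = 0.57·(1−0.57)^0 = 0.57·1 = 0.57
  L_B = 0.72·(1−0.72)^0 = 0.72·1 = 0.72
Weight by the priors:
  w_A·L_A = 0.21 × 0.57 = 0.1197
  w_B·L_B = 0.79 × 0.72 = 0.5688
Sum: 0.1197 + 0.5688 = 0.6885
P(Component A | the observation) ≈ 0.1739

0.1739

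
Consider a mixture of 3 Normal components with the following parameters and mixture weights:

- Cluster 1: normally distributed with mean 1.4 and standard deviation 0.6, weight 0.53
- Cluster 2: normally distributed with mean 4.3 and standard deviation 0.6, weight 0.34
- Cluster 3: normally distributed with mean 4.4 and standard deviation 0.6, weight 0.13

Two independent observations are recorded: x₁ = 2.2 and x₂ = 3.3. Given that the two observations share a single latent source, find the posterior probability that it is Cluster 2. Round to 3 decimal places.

By Bayes' theorem, P(k | x) = P(Z=k) f_k(x) / Σ_j P(Z=j) f_j(x).
Since both observations come from the same component, the likelihood for component k is f_k(x₁)·f_k(x₂).
  f_1 = [(1/(0.6·√(2π)))·exp(−(2.2−1.4)²/(2·0.6²)) = 0.664904·exp(-0.88889) = 0.27335] × [0.00441829] = 0.00120774
  f_2 = [(1/(0.6·√(2π)))·exp(−(2.2−4.3)²/(2·0.6²)) = 0.664904·exp(-6.12500) = 0.00145447] × [0.165795] = 0.000241144
  f_3 = [(1/(0.6·√(2π)))·exp(−(2.2−4.4)²/(2·0.6²)) = 0.664904·exp(-6.72222) = 0.000800451] × [0.123852] = 9.91374e-05
Multiply by the mixture weights:
  P(Z=1)·f_1 = 0.53 × 0.00120774 = 0.000640103
  P(Z=2)·f_2 = 0.34 × 0.000241144 = 8.19891e-05
  P(Z=3)·f_3 = 0.13 × 9.91374e-05 = 1.28879e-05
Evidence: 0.000640103 + 8.19891e-05 + 1.28879e-05 = 0.00073498
P(Cluster 2 | data) ≈ 0.112

0.112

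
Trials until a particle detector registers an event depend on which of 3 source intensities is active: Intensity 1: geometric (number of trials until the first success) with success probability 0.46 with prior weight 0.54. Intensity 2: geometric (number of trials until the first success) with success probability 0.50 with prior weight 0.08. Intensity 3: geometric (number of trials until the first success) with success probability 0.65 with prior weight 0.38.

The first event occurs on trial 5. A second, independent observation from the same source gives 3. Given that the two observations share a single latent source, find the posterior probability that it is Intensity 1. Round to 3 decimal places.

The responsibility of component k is w_k f_k(x) divided by Σ_j w_j f_j(x).
Since both observations come from the same component, the likelihood for component k is f_k(x₁)·f_k(x₂).
  L_1 = [0.46·(1−0.46)^4 = 0.46·0.0850306 = 0.0391141] × [0.134136] = 0.0052466
  L_2 = [0.50·(1−0.50)^4 = 0.50·0.0625 = 0.03125] × [0.125] = 0.00390625
  L_3 = [0.65·(1−0.65)^4 = 0.65·0.0150062 = 0.00975406] × [0.079625] = 0.000776667
Unnormalised posteriors:
  w_1·L_1 = 0.54 × 0.0052466 = 0.00283317
  w_2·L_2 = 0.08 × 0.00390625 = 0.0003125
  w_3·L_3 = 0.38 × 0.000776667 = 0.000295134
Sum: 0.00283317 + 0.0003125 + 0.000295134 = 0.0034408
So the posterior for Intensity 1 is 0.00283317 / 0.0034408 ≈ 0.823.

0.823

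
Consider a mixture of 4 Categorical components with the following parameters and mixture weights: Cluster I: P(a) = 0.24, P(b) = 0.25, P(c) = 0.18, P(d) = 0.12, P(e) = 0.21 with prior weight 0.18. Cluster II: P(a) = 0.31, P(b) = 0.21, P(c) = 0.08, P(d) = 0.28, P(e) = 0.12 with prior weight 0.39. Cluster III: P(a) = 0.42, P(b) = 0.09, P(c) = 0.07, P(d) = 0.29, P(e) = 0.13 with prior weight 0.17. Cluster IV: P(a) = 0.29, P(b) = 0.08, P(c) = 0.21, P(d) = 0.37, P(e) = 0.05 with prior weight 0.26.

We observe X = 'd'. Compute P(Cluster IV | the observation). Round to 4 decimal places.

0.3482

The responsibility of component k is π_k f_k(x) divided by Σ_j π_j f_j(x).
Evaluate each component's likelihood at the observed value:
  L_I = 0.12
  L_II = 0.28
  L_III = 0.29
  L_IV = 0.37
Prior × likelihood for each component:
  π_I·L_I = 0.18 × 0.12 = 0.0216
  π_II·L_II = 0.39 × 0.28 = 0.1092
  π_III·L_III = 0.17 × 0.29 = 0.0493
  π_IV·L_IV = 0.26 × 0.37 = 0.0962
Sum: 0.0216 + 0.1092 + 0.0493 + 0.0962 = 0.2763
P(Cluster IV | data) = 0.0962 / 0.2763 ≈ 0.3482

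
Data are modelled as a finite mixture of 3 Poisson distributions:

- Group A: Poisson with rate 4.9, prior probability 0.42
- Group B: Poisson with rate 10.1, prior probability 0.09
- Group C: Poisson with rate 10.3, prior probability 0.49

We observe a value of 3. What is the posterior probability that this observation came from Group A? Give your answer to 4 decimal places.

0.9440

The responsibility of component k is w_k f_k(x) divided by Σ_j w_j f_j(x).
Component likelihoods at x = 3:
  p_A = e^(−4.9)·4.9^3/3! = 0.146014
  p_B = e^(−10.1)·10.1^3/3! = 0.00705405
  p_C = e^(−10.3)·10.3^3/3! = 0.0061253
Prior × likelihood for each component:
  w_A·p_A = 0.42 × 0.146014 = 0.0613258
  w_B·p_B = 0.09 × 0.00705405 = 0.000634865
  w_C·p_C = 0.49 × 0.0061253 = 0.0030014
Sum: 0.0613258 + 0.000634865 + 0.0030014 = 0.0649621
So the posterior for Group A is 0.0613258 / 0.0649621 ≈ 0.9440.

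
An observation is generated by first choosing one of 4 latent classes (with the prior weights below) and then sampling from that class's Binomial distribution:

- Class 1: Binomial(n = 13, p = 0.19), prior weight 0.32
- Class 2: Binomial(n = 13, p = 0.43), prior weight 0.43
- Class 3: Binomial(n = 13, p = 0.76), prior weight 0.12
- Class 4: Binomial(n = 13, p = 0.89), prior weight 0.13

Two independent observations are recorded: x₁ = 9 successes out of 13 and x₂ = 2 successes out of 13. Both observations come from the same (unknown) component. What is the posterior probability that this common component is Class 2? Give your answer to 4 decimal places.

Apply Bayes' rule: the posterior for each component is proportional to its prior times its likelihood at x.
Since both observations come from the same component, the likelihood for component k is f_k(x₁)·f_k(x₂).
  f_1 = [C(13,9)·0.19^9·0.81^4 = 715·3.22688e-07·0.430467 = 9.93181e-05] × [0.277292] = 2.75401e-05
  f_2 = [C(13,9)·0.43^9·0.57^4 = 715·0.000502593·0.10556 = 0.0379334] × [0.0297615] = 0.00112895
  f_3 = [C(13,9)·0.76^9·0.24^4 = 715·0.0845906·0.00331776 = 0.200666] × [6.8556e-06] = 1.37568e-06
  f_4 = [C(13,9)·0.89^9·0.11^4 = 715·0.350356·0.00014641 = 0.0366764] × [1.76276e-09] = 6.46519e-11
Prior × likelihood for each component:
  P(Z=1)·f_1 = 0.32 × 2.75401e-05 = 8.81283e-06
  P(Z=2)·f_2 = 0.43 × 0.00112895 = 0.00048545
  P(Z=3)·f_3 = 0.12 × 1.37568e-06 = 1.65082e-07
  P(Z=4)·f_4 = 0.13 × 6.46519e-11 = 8.40474e-12
Normaliser: 8.81283e-06 + 0.00048545 + 1.65082e-07 + 8.40474e-12 = 0.000494428
P(Class 2 | x) ≈ 0.9818

0.9818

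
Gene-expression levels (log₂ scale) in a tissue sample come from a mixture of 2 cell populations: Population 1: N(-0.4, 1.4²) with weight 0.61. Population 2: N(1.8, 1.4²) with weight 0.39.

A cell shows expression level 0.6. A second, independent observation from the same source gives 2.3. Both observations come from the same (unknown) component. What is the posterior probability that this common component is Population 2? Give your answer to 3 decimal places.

0.775

By Bayes' theorem, P(k | x) = π_k f_k(x) / Σ_j π_j f_j(x).
Since both observations come from the same component, the likelihood for component k is f_k(x₁)·f_k(x₂).
  p_1 = [0.220797] × [0.0443739] = 0.0097976
  p_2 = [0.197354] × [0.267353] = 0.0527631
Unnormalised posteriors:
  π_1·p_1 = 0.61 × 0.0097976 = 0.00597654
  π_2·p_2 = 0.39 × 0.0527631 = 0.0205776
Denominator: 0.00597654 + 0.0205776 = 0.0265541
So the posterior for Population 2 is 0.0205776 / 0.0265541 ≈ 0.775.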